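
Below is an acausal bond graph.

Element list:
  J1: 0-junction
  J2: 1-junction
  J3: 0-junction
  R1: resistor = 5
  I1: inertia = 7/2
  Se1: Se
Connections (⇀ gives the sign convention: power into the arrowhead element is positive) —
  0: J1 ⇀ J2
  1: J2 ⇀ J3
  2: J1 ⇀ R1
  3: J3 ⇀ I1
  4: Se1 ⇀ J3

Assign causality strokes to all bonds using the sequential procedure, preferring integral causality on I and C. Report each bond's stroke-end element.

β0 →J1
β1 →J2
β2 →R1
β3 →I1
β4 →J3

b4 stroke→J3  (Se1 fixes effort; stroke away)
b1 stroke→J2  (0-jn J3 has e-setter on 4)
b3 stroke→I1  (common-e at J3 fixed by 4)
b0 stroke→J1  (J2: last free bond brings flow in)
b2 stroke→R1  (J1 effort already set via bond 0)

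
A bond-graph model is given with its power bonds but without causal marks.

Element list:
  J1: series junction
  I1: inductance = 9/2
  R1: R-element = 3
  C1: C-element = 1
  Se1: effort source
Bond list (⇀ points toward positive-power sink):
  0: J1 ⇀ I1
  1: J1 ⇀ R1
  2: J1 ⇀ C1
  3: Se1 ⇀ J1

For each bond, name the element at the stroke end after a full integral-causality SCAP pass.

bond 0 |I1
bond 1 |J1
bond 2 |J1
bond 3 |J1

β3 →J1  (Se1 (Se) sets effort on bond)
β0 →I1  (prefer integral on I1)
β1 →J1  (common-f at J1 fixed by 0)
β2 →J1  (common-f at J1 fixed by 0)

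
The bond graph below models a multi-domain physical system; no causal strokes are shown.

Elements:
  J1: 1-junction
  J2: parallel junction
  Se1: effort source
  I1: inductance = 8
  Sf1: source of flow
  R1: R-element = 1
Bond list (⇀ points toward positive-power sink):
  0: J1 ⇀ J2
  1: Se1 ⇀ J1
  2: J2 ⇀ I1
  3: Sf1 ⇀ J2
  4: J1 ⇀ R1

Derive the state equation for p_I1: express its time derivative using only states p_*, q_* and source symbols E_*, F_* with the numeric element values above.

β1 |J1  (Se1 fixes effort; stroke away)
β3 |Sf1  (Sf1 fixes flow; stroke at Sf1)
β2 |I1  (prefer integral on I1)
β0 |J2  (closing 0-jn rule on J2)
β4 |J1  (J1 flow already set via bond 0)

dp_I1/dt = E_Se1 + F_Sf1 - p_I1/8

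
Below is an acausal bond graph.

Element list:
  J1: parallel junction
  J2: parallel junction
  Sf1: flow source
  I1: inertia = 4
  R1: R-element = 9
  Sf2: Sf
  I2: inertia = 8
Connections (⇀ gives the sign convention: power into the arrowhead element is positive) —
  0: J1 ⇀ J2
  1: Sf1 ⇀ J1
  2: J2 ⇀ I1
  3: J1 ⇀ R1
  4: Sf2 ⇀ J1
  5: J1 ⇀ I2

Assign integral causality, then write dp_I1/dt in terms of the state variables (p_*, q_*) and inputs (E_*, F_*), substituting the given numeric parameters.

b1 →Sf1  (Sf1 fixes flow; stroke at Sf1)
b4 →Sf2  (Sf2 fixes flow; stroke at Sf2)
b2 →I1  (I1 outputs flow p/I1)
b0 →J2  (J2 needs exactly one e-in)
b5 →I2  (I2 integral (f out))
b3 →J1  (closing 0-jn rule on J1)

dp_I1/dt = 9*F_Sf1 + 9*F_Sf2 - 9*p_I1/4 - 9*p_I2/8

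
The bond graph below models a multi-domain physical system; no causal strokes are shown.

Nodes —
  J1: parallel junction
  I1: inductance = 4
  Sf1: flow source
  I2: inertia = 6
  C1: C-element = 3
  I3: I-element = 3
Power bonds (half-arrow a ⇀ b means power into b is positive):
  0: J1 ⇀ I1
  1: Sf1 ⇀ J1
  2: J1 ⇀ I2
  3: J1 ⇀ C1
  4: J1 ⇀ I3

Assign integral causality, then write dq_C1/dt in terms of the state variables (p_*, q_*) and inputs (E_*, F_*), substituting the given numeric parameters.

#1 stroke→Sf1  (Sf1 (Sf) sets flow on bond)
#0 stroke→I1  (I1: I, integral causality)
#2 stroke→I2  (I2: I, integral causality)
#3 stroke→J1  (prefer integral on C1)
#4 stroke→I3  (common-e at J1 fixed by 3)

dq_C1/dt = F_Sf1 - p_I1/4 - p_I2/6 - p_I3/3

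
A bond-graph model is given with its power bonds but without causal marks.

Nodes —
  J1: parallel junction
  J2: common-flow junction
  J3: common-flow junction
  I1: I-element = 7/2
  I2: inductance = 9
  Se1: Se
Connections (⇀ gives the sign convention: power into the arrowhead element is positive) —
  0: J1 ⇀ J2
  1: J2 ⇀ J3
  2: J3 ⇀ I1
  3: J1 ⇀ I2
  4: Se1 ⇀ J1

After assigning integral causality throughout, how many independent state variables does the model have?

2  (I1, I2 all integral)

#4 |J1  (Se1 (Se) sets effort on bond)
#0 |J2  (0-jn J1 has e-setter on 4)
#3 |I2  (J1: bond 4 brought effort, rest push out)
#1 |J3  (closing 1-jn rule on J2)
#2 |I1  (J3: last free bond brings flow in)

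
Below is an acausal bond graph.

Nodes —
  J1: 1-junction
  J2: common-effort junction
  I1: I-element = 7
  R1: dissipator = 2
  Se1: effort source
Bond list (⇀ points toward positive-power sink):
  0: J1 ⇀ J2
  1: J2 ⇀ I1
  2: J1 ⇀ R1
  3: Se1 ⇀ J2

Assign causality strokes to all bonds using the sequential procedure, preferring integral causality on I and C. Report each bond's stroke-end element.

b3 stroke at J2  (Se1 (Se) sets effort on bond)
b0 stroke at J1  (J2 effort already set via bond 3)
b1 stroke at I1  (common-e at J2 fixed by 3)
b2 stroke at R1  (only one flow-in slot at J1)

#0 stroke at J1
#1 stroke at I1
#2 stroke at R1
#3 stroke at J2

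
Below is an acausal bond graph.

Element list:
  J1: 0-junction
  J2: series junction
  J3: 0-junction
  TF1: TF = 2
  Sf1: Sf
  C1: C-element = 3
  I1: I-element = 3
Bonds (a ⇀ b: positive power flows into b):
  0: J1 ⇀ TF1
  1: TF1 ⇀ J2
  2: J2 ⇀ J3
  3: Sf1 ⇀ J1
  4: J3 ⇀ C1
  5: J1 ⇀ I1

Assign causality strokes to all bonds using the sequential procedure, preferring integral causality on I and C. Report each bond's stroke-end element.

#0 →J1
#1 →TF1
#2 →J2
#3 →Sf1
#4 →J3
#5 →I1

#3 stroke→Sf1  (Sf1 (Sf) sets flow on bond)
#4 stroke→J3  (prefer integral on C1)
#2 stroke→J2  (J3: bond 4 brought effort, rest push out)
#1 stroke→TF1  (closing 1-jn rule on J2)
#0 stroke→J1  (TF1 one-in-one-out from 1)
#5 stroke→I1  (J1: bond 0 brought effort, rest push out)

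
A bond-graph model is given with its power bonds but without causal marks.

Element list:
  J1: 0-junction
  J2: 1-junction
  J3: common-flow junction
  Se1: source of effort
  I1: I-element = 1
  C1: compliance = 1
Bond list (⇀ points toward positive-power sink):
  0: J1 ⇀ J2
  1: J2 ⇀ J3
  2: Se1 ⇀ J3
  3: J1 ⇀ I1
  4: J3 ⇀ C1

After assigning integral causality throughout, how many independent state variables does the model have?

bond 2 stroke at J3  (Se1 fixes effort; stroke away)
bond 3 stroke at I1  (prefer integral on I1)
bond 0 stroke at J1  (closing 0-jn rule on J1)
bond 1 stroke at J2  (J2: bond 0 brought flow, rest push out)
bond 4 stroke at J3  (common-f at J3 fixed by 1)

2  (C1, I1 all integral)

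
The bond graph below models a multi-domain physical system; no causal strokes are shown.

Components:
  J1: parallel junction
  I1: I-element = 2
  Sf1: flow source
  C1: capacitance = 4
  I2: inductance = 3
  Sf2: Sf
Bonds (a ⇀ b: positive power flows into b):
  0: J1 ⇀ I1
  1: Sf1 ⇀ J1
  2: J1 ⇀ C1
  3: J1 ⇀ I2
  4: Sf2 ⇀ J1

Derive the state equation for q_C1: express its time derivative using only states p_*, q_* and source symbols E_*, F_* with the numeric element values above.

dq_C1/dt = F_Sf1 + F_Sf2 - p_I1/2 - p_I2/3

b1 stroke→Sf1  (Sf1 (Sf) sets flow on bond)
b4 stroke→Sf2  (Sf2 (Sf) sets flow on bond)
b0 stroke→I1  (prefer integral on I1)
b2 stroke→J1  (C1 outputs effort q/C1)
b3 stroke→I2  (J1: bond 2 brought effort, rest push out)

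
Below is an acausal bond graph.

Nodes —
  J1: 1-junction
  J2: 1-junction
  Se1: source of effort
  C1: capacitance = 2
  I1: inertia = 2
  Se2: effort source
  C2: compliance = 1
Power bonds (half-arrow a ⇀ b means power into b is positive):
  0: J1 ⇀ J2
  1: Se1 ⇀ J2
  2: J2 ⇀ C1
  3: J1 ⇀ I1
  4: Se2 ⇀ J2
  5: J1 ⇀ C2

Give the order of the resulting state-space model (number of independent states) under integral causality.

3  (C1, C2, I1 all integral)

#1 |J2  (Se1: effort source, stroke at far end)
#4 |J2  (source Se2 imposes e)
#2 |J2  (C1: C, integral causality)
#0 |J1  (J2: last free bond brings flow in)
#3 |I1  (I1: I, integral causality)
#5 |J1  (J1: bond 3 brought flow, rest push out)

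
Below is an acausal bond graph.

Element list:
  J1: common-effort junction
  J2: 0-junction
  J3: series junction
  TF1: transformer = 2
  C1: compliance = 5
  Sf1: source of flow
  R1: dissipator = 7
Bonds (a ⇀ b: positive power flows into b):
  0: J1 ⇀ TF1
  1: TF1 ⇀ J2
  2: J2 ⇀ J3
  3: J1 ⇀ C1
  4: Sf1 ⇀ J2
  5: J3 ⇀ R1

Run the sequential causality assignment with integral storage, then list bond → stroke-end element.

β0 stroke at TF1
β1 stroke at J2
β2 stroke at J3
β3 stroke at J1
β4 stroke at Sf1
β5 stroke at R1

bond 4 |Sf1  (source Sf1 imposes f)
bond 3 |J1  (C1: C, integral causality)
bond 0 |TF1  (common-e at J1 fixed by 3)
bond 1 |J2  (TF TF1: opposite of bond 0)
bond 2 |J3  (common-e at J2 fixed by 1)
bond 5 |R1  (J3: last free bond brings flow in)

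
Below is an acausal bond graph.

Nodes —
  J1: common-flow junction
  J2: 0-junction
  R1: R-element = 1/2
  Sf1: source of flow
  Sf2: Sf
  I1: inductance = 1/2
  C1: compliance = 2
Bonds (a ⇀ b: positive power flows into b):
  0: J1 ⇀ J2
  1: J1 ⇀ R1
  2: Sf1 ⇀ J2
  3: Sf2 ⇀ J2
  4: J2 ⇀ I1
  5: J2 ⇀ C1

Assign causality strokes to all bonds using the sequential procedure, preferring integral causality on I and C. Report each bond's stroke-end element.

β2 stroke at Sf1  (Sf1: flow source, stroke at near end)
β3 stroke at Sf2  (Sf2: flow source, stroke at near end)
β4 stroke at I1  (I1 outputs flow p/I1)
β5 stroke at J2  (prefer integral on C1)
β0 stroke at J1  (0-jn J2 has e-setter on 5)
β1 stroke at R1  (J1: last free bond brings flow in)

β0 stroke at J1
β1 stroke at R1
β2 stroke at Sf1
β3 stroke at Sf2
β4 stroke at I1
β5 stroke at J2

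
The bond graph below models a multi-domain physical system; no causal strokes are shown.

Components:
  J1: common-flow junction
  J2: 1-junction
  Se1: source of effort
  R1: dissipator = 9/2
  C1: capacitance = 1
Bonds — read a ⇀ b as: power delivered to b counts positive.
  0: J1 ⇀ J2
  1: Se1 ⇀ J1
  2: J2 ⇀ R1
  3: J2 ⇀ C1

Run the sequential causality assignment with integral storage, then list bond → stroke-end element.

#0 stroke at J2
#1 stroke at J1
#2 stroke at R1
#3 stroke at J2

b1 stroke at J1  (Se1: effort source, stroke at far end)
b0 stroke at J2  (J1: last free bond brings flow in)
b3 stroke at J2  (C1: C, integral causality)
b2 stroke at R1  (J2 needs exactly one f-in)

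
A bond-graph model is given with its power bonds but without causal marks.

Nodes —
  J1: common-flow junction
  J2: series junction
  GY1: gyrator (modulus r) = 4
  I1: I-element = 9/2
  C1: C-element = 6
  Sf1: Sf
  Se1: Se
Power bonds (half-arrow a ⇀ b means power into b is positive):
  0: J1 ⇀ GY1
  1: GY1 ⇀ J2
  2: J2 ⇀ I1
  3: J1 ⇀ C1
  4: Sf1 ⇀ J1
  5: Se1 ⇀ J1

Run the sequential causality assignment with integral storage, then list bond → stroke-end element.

β4 stroke→Sf1  (Sf1 fixes flow; stroke at Sf1)
β5 stroke→J1  (Se1: effort source, stroke at far end)
β0 stroke→J1  (J1 flow already set via bond 4)
β3 stroke→J1  (J1: bond 4 brought flow, rest push out)
β1 stroke→J2  (GY1: gyrator matches bond 0)
β2 stroke→I1  (only one flow-in slot at J2)

#0 stroke→J1
#1 stroke→J2
#2 stroke→I1
#3 stroke→J1
#4 stroke→Sf1
#5 stroke→J1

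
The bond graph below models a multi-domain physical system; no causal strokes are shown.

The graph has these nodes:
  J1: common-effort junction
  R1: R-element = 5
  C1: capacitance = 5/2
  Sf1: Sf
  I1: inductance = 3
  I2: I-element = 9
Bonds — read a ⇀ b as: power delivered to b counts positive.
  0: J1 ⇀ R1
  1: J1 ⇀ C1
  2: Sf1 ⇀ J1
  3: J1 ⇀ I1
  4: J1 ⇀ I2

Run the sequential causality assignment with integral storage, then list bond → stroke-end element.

bond 2 |Sf1  (source Sf1 imposes f)
bond 1 |J1  (C1 outputs effort q/C1)
bond 0 |R1  (J1: bond 1 brought effort, rest push out)
bond 3 |I1  (J1: bond 1 brought effort, rest push out)
bond 4 |I2  (0-jn J1 has e-setter on 1)

bond 0 |R1
bond 1 |J1
bond 2 |Sf1
bond 3 |I1
bond 4 |I2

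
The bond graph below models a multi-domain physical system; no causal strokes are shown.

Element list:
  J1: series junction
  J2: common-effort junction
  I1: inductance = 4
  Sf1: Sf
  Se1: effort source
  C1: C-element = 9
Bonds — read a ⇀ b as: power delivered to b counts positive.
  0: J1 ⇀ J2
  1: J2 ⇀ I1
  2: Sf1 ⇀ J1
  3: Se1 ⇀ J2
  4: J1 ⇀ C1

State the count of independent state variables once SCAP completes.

2  (C1, I1 all integral)

#2 →Sf1  (Sf1 fixes flow; stroke at Sf1)
#3 →J2  (source Se1 imposes e)
#0 →J1  (J1: bond 2 brought flow, rest push out)
#4 →J1  (common-f at J1 fixed by 2)
#1 →I1  (0-jn J2 has e-setter on 3)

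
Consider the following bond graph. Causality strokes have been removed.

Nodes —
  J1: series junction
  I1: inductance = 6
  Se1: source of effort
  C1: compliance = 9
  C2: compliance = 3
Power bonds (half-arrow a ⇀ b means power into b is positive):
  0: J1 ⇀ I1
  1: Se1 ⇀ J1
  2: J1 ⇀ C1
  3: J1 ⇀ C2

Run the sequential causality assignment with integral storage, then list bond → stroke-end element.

β0 |I1
β1 |J1
β2 |J1
β3 |J1

bond 1 |J1  (Se1: effort source, stroke at far end)
bond 0 |I1  (prefer integral on I1)
bond 2 |J1  (J1 flow already set via bond 0)
bond 3 |J1  (J1: bond 0 brought flow, rest push out)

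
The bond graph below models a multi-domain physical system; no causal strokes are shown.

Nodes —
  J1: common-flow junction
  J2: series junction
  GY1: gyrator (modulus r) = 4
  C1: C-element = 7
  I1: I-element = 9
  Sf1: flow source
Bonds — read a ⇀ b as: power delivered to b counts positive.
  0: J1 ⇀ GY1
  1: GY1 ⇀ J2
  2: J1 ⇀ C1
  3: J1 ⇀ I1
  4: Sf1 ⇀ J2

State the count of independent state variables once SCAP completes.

#4 stroke→Sf1  (source Sf1 imposes f)
#1 stroke→J2  (J2: bond 4 brought flow, rest push out)
#0 stroke→J1  (through GY1, causality inverts; strokes same side of GY1)
#2 stroke→J1  (C1: C, integral causality)
#3 stroke→I1  (closing 1-jn rule on J1)

2  (C1, I1 all integral)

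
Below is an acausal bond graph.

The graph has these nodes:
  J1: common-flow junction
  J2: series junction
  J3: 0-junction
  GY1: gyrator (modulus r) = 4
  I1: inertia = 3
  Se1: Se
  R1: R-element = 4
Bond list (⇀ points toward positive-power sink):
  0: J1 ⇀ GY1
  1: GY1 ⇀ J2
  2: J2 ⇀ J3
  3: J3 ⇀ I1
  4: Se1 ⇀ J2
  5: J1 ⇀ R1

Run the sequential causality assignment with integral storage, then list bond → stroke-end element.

β4 |J2  (Se1 (Se) sets effort on bond)
β3 |I1  (prefer integral on I1)
β2 |J3  (closing 0-jn rule on J3)
β1 |J2  (1-jn J2 has f-setter on 2)
β0 |J1  (through GY1, causality inverts; strokes same side of GY1)
β5 |R1  (J1 needs exactly one f-in)

b0 |J1
b1 |J2
b2 |J3
b3 |I1
b4 |J2
b5 |R1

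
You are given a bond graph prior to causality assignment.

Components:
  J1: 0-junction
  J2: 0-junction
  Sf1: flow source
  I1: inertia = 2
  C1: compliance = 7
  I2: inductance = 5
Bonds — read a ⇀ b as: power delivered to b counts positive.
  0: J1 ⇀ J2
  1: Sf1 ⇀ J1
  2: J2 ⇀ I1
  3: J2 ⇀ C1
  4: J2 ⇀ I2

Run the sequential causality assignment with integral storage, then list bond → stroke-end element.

b1 stroke at Sf1  (Sf1 fixes flow; stroke at Sf1)
b0 stroke at J1  (closing 0-jn rule on J1)
b2 stroke at I1  (I1 integral (f out))
b3 stroke at J2  (prefer integral on C1)
b4 stroke at I2  (J2: bond 3 brought effort, rest push out)

b0 stroke→J1
b1 stroke→Sf1
b2 stroke→I1
b3 stroke→J2
b4 stroke→I2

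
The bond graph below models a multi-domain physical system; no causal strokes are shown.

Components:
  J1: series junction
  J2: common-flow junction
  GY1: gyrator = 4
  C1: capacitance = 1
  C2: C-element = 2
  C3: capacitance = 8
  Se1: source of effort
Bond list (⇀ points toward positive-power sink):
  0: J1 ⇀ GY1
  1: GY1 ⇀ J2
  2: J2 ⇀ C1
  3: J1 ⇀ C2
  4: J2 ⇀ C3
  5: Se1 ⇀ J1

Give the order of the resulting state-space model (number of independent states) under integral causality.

β5 |J1  (Se1: effort source, stroke at far end)
β2 |J2  (prefer integral on C1)
β3 |J1  (C2 integral (e out))
β0 |GY1  (J1: last free bond brings flow in)
β1 |GY1  (GY1 both-in/both-out from 0)
β4 |J2  (J2: bond 1 brought flow, rest push out)

3  (C1, C2, C3 all integral)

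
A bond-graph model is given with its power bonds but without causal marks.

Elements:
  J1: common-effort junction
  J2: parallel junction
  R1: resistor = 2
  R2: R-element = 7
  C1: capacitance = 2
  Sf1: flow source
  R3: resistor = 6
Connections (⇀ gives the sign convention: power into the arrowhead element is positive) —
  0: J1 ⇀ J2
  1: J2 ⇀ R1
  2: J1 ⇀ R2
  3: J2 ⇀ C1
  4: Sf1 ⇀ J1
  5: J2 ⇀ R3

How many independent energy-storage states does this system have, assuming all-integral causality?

1  (C1 all integral)

β4 →Sf1  (Sf1: flow source, stroke at near end)
β3 →J2  (C1 integral (e out))
β0 →J1  (J2: bond 3 brought effort, rest push out)
β1 →R1  (common-e at J2 fixed by 3)
β5 →R3  (common-e at J2 fixed by 3)
β2 →R2  (J1: bond 0 brought effort, rest push out)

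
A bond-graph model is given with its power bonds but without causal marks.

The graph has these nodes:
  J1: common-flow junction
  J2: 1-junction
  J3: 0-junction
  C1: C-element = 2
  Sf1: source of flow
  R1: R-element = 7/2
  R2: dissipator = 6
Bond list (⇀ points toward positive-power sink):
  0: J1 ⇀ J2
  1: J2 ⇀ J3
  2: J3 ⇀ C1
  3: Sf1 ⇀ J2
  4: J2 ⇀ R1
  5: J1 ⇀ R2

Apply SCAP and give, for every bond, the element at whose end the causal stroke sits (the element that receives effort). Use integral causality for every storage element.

b0 stroke at J2
b1 stroke at J2
b2 stroke at J3
b3 stroke at Sf1
b4 stroke at J2
b5 stroke at J1

bond 3 stroke→Sf1  (Sf1 (Sf) sets flow on bond)
bond 0 stroke→J2  (J2 flow already set via bond 3)
bond 1 stroke→J2  (J2 flow already set via bond 3)
bond 4 stroke→J2  (J2 flow already set via bond 3)
bond 2 stroke→J3  (closing 0-jn rule on J3)
bond 5 stroke→J1  (1-jn J1 has f-setter on 0)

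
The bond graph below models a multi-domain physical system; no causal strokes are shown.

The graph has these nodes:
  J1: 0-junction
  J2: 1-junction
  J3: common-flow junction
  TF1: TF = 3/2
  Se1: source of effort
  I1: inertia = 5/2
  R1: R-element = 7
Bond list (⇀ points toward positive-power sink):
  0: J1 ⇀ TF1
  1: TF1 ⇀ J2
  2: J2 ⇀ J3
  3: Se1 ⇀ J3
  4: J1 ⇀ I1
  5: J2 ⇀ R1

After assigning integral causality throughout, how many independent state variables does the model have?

1  (I1 all integral)

bond 3 |J3  (Se1: effort source, stroke at far end)
bond 2 |J2  (J3: last free bond brings flow in)
bond 4 |I1  (I1 integral (f out))
bond 0 |J1  (J1 needs exactly one e-in)
bond 1 |TF1  (TF TF1: opposite of bond 0)
bond 5 |J2  (1-jn J2 has f-setter on 1)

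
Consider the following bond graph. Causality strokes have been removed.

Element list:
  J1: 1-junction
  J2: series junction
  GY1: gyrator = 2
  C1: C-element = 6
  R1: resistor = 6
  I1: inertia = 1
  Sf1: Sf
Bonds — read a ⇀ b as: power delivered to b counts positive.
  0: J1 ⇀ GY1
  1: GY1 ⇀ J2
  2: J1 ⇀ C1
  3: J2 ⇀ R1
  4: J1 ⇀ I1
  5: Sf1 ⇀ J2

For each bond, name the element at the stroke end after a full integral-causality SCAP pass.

#0 stroke at J1
#1 stroke at J2
#2 stroke at J1
#3 stroke at J2
#4 stroke at I1
#5 stroke at Sf1

β5 |Sf1  (Sf1 (Sf) sets flow on bond)
β1 |J2  (J2 flow already set via bond 5)
β3 |J2  (J2 flow already set via bond 5)
β0 |J1  (through GY1, causality inverts; strokes same side of GY1)
β2 |J1  (C1 integral (e out))
β4 |I1  (closing 1-jn rule on J1)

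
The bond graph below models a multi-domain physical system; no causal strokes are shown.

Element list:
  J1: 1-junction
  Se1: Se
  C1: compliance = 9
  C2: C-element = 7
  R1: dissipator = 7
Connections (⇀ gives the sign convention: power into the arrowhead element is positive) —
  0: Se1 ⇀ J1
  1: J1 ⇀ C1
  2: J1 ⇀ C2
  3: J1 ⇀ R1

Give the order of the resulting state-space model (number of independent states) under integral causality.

β0 |J1  (source Se1 imposes e)
β1 |J1  (C1 outputs effort q/C1)
β2 |J1  (C2: C, integral causality)
β3 |R1  (only one flow-in slot at J1)

2  (C1, C2 all integral)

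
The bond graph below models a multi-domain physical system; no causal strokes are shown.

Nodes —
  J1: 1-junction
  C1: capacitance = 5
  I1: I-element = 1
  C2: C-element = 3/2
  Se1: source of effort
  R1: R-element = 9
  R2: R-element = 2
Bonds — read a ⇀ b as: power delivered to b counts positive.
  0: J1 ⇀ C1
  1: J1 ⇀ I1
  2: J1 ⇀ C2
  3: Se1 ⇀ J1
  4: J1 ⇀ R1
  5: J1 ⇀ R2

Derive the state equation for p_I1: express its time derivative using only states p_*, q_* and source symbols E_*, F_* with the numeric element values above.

dp_I1/dt = E_Se1 - 11*p_I1 - q_C1/5 - 2*q_C2/3

b3 stroke→J1  (source Se1 imposes e)
b0 stroke→J1  (C1 integral (e out))
b1 stroke→I1  (prefer integral on I1)
b2 stroke→J1  (J1 flow already set via bond 1)
b4 stroke→J1  (common-f at J1 fixed by 1)
b5 stroke→J1  (J1 flow already set via bond 1)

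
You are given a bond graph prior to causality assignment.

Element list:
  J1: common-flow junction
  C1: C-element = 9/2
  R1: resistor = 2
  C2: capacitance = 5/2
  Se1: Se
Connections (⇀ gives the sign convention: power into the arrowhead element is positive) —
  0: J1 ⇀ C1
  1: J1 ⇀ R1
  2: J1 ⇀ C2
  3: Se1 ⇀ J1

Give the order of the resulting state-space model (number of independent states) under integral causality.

bond 3 →J1  (Se1 fixes effort; stroke away)
bond 0 →J1  (prefer integral on C1)
bond 2 →J1  (C2 outputs effort q/C2)
bond 1 →R1  (closing 1-jn rule on J1)

2  (C1, C2 all integral)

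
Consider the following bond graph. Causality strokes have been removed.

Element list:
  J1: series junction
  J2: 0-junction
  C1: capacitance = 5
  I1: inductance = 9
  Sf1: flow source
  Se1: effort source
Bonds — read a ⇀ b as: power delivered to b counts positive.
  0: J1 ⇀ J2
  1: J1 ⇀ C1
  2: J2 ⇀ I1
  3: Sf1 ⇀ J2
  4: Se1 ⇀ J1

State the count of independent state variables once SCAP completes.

β3 →Sf1  (Sf1 (Sf) sets flow on bond)
β4 →J1  (Se1 (Se) sets effort on bond)
β1 →J1  (prefer integral on C1)
β0 →J2  (only one flow-in slot at J1)
β2 →I1  (J2 effort already set via bond 0)

2  (C1, I1 all integral)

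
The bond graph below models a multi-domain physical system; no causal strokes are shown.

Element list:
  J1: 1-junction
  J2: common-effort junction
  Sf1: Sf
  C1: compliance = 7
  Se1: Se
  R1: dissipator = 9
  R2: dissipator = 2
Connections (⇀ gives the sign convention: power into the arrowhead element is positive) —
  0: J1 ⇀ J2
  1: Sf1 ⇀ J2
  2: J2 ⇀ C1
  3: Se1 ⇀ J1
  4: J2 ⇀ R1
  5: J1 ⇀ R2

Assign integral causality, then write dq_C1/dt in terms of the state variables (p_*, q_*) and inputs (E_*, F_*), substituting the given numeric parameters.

dq_C1/dt = E_Se1/2 + F_Sf1 - 11*q_C1/126

β1 →Sf1  (source Sf1 imposes f)
β3 →J1  (source Se1 imposes e)
β2 →J2  (C1 outputs effort q/C1)
β0 →J1  (J2: bond 2 brought effort, rest push out)
β4 →R1  (common-e at J2 fixed by 2)
β5 →R2  (J1: last free bond brings flow in)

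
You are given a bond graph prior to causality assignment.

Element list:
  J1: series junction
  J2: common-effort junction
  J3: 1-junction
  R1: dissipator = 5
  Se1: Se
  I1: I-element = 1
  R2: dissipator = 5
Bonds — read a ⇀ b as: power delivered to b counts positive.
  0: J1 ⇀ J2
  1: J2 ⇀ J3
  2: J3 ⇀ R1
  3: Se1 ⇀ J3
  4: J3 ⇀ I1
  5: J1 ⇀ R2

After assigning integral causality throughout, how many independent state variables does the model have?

β3 |J3  (source Se1 imposes e)
β4 |I1  (I1: I, integral causality)
β1 |J3  (J3 flow already set via bond 4)
β2 |J3  (common-f at J3 fixed by 4)
β0 |J2  (J2: last free bond brings effort in)
β5 |J1  (1-jn J1 has f-setter on 0)

1  (I1 all integral)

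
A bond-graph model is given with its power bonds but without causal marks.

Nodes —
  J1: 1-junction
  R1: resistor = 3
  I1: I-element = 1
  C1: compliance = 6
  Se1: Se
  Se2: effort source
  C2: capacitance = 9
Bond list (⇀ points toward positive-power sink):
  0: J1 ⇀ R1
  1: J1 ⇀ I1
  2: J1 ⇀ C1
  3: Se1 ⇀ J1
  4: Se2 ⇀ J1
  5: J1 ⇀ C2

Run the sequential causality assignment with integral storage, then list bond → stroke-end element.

#0 |J1
#1 |I1
#2 |J1
#3 |J1
#4 |J1
#5 |J1

bond 3 stroke→J1  (source Se1 imposes e)
bond 4 stroke→J1  (source Se2 imposes e)
bond 1 stroke→I1  (I1: I, integral causality)
bond 0 stroke→J1  (common-f at J1 fixed by 1)
bond 2 stroke→J1  (J1 flow already set via bond 1)
bond 5 stroke→J1  (1-jn J1 has f-setter on 1)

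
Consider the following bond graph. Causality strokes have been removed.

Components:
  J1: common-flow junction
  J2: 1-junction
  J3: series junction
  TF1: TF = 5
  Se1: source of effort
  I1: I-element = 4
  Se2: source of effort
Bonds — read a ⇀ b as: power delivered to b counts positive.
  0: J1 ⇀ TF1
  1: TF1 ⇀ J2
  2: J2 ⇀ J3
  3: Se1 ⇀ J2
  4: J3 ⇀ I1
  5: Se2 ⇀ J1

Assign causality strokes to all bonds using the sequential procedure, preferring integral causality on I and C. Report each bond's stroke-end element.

bond 0 stroke at TF1
bond 1 stroke at J2
bond 2 stroke at J3
bond 3 stroke at J2
bond 4 stroke at I1
bond 5 stroke at J1

#3 |J2  (source Se1 imposes e)
#5 |J1  (Se2: effort source, stroke at far end)
#0 |TF1  (J1 needs exactly one f-in)
#1 |J2  (through TF1, causality passes straight; one stroke at TF1)
#2 |J3  (only one flow-in slot at J2)
#4 |I1  (only one flow-in slot at J3)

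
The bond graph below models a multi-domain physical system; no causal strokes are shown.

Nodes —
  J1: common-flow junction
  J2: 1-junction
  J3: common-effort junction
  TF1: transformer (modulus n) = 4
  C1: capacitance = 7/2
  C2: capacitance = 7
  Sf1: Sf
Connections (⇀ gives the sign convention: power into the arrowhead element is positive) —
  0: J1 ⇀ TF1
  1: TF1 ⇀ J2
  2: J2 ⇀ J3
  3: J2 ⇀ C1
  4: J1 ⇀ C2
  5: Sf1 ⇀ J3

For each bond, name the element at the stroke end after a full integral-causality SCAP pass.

bond 0 |TF1
bond 1 |J2
bond 2 |J3
bond 3 |J2
bond 4 |J1
bond 5 |Sf1

#5 stroke at Sf1  (source Sf1 imposes f)
#2 stroke at J3  (only one effort-in slot at J3)
#1 stroke at J2  (1-jn J2 has f-setter on 2)
#3 stroke at J2  (J2 flow already set via bond 2)
#0 stroke at TF1  (TF TF1: opposite of bond 1)
#4 stroke at J1  (J1: bond 0 brought flow, rest push out)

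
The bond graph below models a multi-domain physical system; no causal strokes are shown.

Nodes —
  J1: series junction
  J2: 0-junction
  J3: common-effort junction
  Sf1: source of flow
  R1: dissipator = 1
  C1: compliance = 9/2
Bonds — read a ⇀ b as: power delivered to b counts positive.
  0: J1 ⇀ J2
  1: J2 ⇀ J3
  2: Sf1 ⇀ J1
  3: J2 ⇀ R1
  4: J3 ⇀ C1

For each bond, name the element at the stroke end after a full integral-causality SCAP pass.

b2 stroke at Sf1  (Sf1: flow source, stroke at near end)
b0 stroke at J1  (J1 flow already set via bond 2)
b4 stroke at J3  (C1 integral (e out))
b1 stroke at J2  (J3: bond 4 brought effort, rest push out)
b3 stroke at R1  (J2 effort already set via bond 1)

β0 stroke at J1
β1 stroke at J2
β2 stroke at Sf1
β3 stroke at R1
β4 stroke at J3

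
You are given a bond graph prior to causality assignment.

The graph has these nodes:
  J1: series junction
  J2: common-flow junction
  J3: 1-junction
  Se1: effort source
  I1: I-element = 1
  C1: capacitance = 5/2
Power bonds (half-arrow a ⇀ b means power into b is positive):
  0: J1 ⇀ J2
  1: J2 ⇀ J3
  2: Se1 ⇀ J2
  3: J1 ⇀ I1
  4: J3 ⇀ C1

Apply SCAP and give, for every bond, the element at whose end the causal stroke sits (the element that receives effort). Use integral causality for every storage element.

bond 0 stroke→J1
bond 1 stroke→J2
bond 2 stroke→J2
bond 3 stroke→I1
bond 4 stroke→J3

β2 |J2  (Se1 fixes effort; stroke away)
β3 |I1  (I1 integral (f out))
β0 |J1  (1-jn J1 has f-setter on 3)
β1 |J2  (1-jn J2 has f-setter on 0)
β4 |J3  (J3 flow already set via bond 1)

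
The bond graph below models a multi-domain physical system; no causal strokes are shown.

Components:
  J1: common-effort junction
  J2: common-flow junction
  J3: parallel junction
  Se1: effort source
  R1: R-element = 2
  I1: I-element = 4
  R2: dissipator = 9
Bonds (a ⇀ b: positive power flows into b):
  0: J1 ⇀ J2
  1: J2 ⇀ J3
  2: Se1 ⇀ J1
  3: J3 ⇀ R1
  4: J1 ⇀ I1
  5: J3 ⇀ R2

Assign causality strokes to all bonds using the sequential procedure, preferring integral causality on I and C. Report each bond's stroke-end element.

#2 |J1  (Se1 fixes effort; stroke away)
#0 |J2  (common-e at J1 fixed by 2)
#4 |I1  (common-e at J1 fixed by 2)
#1 |J3  (only one flow-in slot at J2)
#3 |R1  (J3 effort already set via bond 1)
#5 |R2  (J3: bond 1 brought effort, rest push out)

β0 |J2
β1 |J3
β2 |J1
β3 |R1
β4 |I1
β5 |R2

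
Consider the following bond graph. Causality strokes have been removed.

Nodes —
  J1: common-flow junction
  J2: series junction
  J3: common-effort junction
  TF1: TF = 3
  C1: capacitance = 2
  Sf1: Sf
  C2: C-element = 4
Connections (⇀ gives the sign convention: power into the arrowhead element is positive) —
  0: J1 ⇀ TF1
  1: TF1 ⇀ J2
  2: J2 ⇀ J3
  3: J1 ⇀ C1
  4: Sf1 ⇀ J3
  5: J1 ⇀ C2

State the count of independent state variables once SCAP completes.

2  (C1, C2 all integral)

β4 |Sf1  (Sf1 fixes flow; stroke at Sf1)
β2 |J3  (J3: last free bond brings effort in)
β1 |J2  (common-f at J2 fixed by 2)
β0 |TF1  (through TF1, causality passes straight; one stroke at TF1)
β3 |J1  (J1 flow already set via bond 0)
β5 |J1  (J1: bond 0 brought flow, rest push out)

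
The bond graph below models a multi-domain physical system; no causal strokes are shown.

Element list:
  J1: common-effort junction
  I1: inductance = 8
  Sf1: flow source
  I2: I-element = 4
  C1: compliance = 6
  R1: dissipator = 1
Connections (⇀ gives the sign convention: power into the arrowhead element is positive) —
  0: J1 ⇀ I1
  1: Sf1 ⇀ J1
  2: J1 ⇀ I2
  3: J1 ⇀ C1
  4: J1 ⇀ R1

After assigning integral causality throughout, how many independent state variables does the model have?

3  (C1, I1, I2 all integral)

#1 stroke at Sf1  (Sf1 fixes flow; stroke at Sf1)
#0 stroke at I1  (prefer integral on I1)
#2 stroke at I2  (I2 integral (f out))
#3 stroke at J1  (C1 integral (e out))
#4 stroke at R1  (J1: bond 3 brought effort, rest push out)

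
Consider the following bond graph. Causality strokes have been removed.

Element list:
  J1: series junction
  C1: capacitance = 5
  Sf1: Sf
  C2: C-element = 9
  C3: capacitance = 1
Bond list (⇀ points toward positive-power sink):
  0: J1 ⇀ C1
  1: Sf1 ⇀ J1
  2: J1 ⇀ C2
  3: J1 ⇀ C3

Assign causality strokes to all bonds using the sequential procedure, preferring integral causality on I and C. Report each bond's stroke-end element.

bond 0 →J1
bond 1 →Sf1
bond 2 →J1
bond 3 →J1

bond 1 stroke at Sf1  (Sf1: flow source, stroke at near end)
bond 0 stroke at J1  (1-jn J1 has f-setter on 1)
bond 2 stroke at J1  (1-jn J1 has f-setter on 1)
bond 3 stroke at J1  (1-jn J1 has f-setter on 1)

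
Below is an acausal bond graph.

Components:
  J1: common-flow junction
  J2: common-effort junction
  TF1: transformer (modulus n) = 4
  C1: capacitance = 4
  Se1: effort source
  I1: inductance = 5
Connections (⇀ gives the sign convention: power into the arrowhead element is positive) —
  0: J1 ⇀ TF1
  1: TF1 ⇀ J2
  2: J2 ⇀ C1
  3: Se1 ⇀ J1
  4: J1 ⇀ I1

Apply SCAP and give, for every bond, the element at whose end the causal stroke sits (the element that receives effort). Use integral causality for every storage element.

β0 stroke→J1
β1 stroke→TF1
β2 stroke→J2
β3 stroke→J1
β4 stroke→I1

β3 →J1  (Se1 (Se) sets effort on bond)
β2 →J2  (prefer integral on C1)
β1 →TF1  (0-jn J2 has e-setter on 2)
β0 →J1  (TF TF1: opposite of bond 1)
β4 →I1  (closing 1-jn rule on J1)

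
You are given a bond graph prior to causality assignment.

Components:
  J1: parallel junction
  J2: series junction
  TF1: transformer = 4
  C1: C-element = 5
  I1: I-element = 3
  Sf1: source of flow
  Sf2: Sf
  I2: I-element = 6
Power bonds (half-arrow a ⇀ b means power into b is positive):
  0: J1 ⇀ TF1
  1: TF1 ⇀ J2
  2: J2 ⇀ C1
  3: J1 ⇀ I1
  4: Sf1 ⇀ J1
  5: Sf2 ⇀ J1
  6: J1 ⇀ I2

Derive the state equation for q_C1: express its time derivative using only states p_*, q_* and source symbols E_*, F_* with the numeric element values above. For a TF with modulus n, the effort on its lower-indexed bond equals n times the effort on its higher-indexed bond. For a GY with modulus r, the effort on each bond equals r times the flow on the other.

b4 |Sf1  (Sf1 fixes flow; stroke at Sf1)
b5 |Sf2  (Sf2 fixes flow; stroke at Sf2)
b2 |J2  (C1: C, integral causality)
b1 |TF1  (J2: last free bond brings flow in)
b0 |J1  (TF TF1: opposite of bond 1)
b3 |I1  (J1 effort already set via bond 0)
b6 |I2  (J1 effort already set via bond 0)

dq_C1/dt = 4*F_Sf1 + 4*F_Sf2 - 4*p_I1/3 - 2*p_I2/3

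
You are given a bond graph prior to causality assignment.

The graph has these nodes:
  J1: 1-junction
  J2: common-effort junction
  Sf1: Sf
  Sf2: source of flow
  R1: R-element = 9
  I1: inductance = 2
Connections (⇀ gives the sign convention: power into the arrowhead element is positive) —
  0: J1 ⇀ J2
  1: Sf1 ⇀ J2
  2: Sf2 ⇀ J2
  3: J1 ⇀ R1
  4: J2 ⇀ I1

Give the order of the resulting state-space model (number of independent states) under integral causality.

#1 stroke at Sf1  (Sf1: flow source, stroke at near end)
#2 stroke at Sf2  (Sf2 (Sf) sets flow on bond)
#4 stroke at I1  (prefer integral on I1)
#0 stroke at J2  (closing 0-jn rule on J2)
#3 stroke at J1  (common-f at J1 fixed by 0)

1  (I1 all integral)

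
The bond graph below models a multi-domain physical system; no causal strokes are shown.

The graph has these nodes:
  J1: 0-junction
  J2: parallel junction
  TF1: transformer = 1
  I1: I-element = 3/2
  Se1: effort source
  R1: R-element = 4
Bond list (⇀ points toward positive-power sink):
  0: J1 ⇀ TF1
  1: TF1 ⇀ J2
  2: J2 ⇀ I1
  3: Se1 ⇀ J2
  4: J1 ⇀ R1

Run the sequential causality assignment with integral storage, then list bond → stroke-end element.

bond 0 stroke at J1
bond 1 stroke at TF1
bond 2 stroke at I1
bond 3 stroke at J2
bond 4 stroke at R1

#3 →J2  (Se1 (Se) sets effort on bond)
#1 →TF1  (common-e at J2 fixed by 3)
#2 →I1  (common-e at J2 fixed by 3)
#0 →J1  (through TF1, causality passes straight; one stroke at TF1)
#4 →R1  (J1: bond 0 brought effort, rest push out)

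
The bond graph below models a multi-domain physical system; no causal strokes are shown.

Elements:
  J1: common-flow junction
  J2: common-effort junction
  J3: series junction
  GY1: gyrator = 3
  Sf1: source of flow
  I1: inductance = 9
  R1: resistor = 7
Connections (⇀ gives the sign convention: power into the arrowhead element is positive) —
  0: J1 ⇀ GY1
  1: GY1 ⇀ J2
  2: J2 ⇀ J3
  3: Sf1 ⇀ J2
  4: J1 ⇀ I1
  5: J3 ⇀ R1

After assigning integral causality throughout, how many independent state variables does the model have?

b3 stroke→Sf1  (source Sf1 imposes f)
b4 stroke→I1  (I1 outputs flow p/I1)
b0 stroke→J1  (1-jn J1 has f-setter on 4)
b1 stroke→J2  (GY1: gyrator matches bond 0)
b2 stroke→J3  (common-e at J2 fixed by 1)
b5 stroke→R1  (J3: last free bond brings flow in)

1  (I1 all integral)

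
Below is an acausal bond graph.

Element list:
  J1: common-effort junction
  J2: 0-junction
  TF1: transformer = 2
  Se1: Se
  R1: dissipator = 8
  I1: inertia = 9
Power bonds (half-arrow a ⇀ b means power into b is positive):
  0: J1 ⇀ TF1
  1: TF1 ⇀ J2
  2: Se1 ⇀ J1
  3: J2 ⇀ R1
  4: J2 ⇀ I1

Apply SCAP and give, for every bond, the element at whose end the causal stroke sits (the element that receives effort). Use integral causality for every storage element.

#0 stroke at TF1
#1 stroke at J2
#2 stroke at J1
#3 stroke at R1
#4 stroke at I1

b2 stroke at J1  (Se1 (Se) sets effort on bond)
b0 stroke at TF1  (0-jn J1 has e-setter on 2)
b1 stroke at J2  (TF TF1: opposite of bond 0)
b3 stroke at R1  (J2: bond 1 brought effort, rest push out)
b4 stroke at I1  (J2 effort already set via bond 1)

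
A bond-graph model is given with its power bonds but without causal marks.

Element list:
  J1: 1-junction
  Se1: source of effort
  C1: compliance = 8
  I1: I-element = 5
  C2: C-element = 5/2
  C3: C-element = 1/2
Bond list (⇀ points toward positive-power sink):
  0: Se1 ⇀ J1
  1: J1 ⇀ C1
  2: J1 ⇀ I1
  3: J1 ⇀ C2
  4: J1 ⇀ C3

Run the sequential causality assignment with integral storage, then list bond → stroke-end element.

bond 0 |J1  (source Se1 imposes e)
bond 1 |J1  (C1 integral (e out))
bond 2 |I1  (I1: I, integral causality)
bond 3 |J1  (J1 flow already set via bond 2)
bond 4 |J1  (J1 flow already set via bond 2)

bond 0 stroke at J1
bond 1 stroke at J1
bond 2 stroke at I1
bond 3 stroke at J1
bond 4 stroke at J1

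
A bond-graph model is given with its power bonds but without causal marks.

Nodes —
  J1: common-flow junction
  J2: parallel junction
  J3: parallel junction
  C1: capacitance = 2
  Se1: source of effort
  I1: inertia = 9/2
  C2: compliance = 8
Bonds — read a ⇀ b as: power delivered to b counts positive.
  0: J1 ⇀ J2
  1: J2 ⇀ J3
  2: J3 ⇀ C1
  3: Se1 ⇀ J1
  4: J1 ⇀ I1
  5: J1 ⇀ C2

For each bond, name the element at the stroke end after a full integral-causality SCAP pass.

bond 0 stroke at J1
bond 1 stroke at J2
bond 2 stroke at J3
bond 3 stroke at J1
bond 4 stroke at I1
bond 5 stroke at J1

b3 stroke→J1  (source Se1 imposes e)
b2 stroke→J3  (C1 integral (e out))
b1 stroke→J2  (J3: bond 2 brought effort, rest push out)
b0 stroke→J1  (common-e at J2 fixed by 1)
b4 stroke→I1  (prefer integral on I1)
b5 stroke→J1  (J1 flow already set via bond 4)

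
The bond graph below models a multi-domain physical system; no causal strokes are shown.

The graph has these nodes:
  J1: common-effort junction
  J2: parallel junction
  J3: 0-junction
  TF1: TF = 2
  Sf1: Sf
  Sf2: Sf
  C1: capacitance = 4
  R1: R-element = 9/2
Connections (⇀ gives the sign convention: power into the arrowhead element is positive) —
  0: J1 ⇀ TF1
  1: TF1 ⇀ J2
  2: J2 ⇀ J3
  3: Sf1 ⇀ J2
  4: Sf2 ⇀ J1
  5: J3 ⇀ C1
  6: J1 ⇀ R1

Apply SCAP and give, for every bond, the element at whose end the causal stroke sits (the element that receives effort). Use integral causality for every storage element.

bond 3 |Sf1  (Sf1 fixes flow; stroke at Sf1)
bond 4 |Sf2  (Sf2: flow source, stroke at near end)
bond 5 |J3  (C1: C, integral causality)
bond 2 |J2  (J3: bond 5 brought effort, rest push out)
bond 1 |TF1  (common-e at J2 fixed by 2)
bond 0 |J1  (TF1 one-in-one-out from 1)
bond 6 |R1  (J1: bond 0 brought effort, rest push out)

#0 stroke at J1
#1 stroke at TF1
#2 stroke at J2
#3 stroke at Sf1
#4 stroke at Sf2
#5 stroke at J3
#6 stroke at R1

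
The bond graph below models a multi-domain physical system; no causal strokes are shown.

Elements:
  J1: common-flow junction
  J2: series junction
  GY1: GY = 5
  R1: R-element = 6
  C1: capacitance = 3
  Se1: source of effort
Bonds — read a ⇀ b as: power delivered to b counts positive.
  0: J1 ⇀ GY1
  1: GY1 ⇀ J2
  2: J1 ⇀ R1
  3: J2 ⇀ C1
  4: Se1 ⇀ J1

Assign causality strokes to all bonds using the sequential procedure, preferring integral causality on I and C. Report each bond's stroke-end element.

bond 4 stroke→J1  (source Se1 imposes e)
bond 3 stroke→J2  (C1 integral (e out))
bond 1 stroke→GY1  (J2 needs exactly one f-in)
bond 0 stroke→GY1  (GY1: gyrator matches bond 1)
bond 2 stroke→J1  (J1: bond 0 brought flow, rest push out)

bond 0 stroke at GY1
bond 1 stroke at GY1
bond 2 stroke at J1
bond 3 stroke at J2
bond 4 stroke at J1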